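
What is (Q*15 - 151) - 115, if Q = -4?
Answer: -326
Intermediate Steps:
(Q*15 - 151) - 115 = (-4*15 - 151) - 115 = (-60 - 151) - 115 = -211 - 115 = -326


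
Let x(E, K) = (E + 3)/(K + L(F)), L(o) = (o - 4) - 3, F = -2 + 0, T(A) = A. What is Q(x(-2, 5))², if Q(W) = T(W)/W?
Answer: 1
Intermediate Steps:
F = -2
L(o) = -7 + o (L(o) = (-4 + o) - 3 = -7 + o)
x(E, K) = (3 + E)/(-9 + K) (x(E, K) = (E + 3)/(K + (-7 - 2)) = (3 + E)/(K - 9) = (3 + E)/(-9 + K))
Q(W) = 1 (Q(W) = W/W = 1)
Q(x(-2, 5))² = 1² = 1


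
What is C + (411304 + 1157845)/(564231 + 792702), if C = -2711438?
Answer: -3679238130505/1356933 ≈ -2.7114e+6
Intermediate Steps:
C + (411304 + 1157845)/(564231 + 792702) = -2711438 + (411304 + 1157845)/(564231 + 792702) = -2711438 + 1569149/1356933 = -3679238130505/1356933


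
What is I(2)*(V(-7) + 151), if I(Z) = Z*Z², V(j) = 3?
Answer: 1232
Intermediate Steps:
I(Z) = Z³
I(2)*(V(-7) + 151) = 2³*(3 + 151) = 8*154 = 1232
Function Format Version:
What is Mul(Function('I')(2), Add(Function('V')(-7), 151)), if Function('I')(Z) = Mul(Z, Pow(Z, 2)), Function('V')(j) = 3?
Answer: 1232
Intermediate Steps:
Function('I')(Z) = Pow(Z, 3)
Mul(Function('I')(2), Add(Function('V')(-7), 151)) = Mul(Pow(2, 3), Add(3, 151)) = Mul(8, 154) = 1232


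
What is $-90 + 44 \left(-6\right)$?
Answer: $-354$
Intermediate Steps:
$-90 + 44 \left(-6\right) = -90 - 264 = -354$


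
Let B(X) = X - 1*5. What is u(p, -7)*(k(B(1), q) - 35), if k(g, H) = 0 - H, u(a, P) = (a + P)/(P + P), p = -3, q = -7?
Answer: -20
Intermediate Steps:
B(X) = -5 + X (B(X) = X - 5 = -5 + X)
u(a, P) = (P + a)/(2*P) (u(a, P) = (P + a)/((2*P)) = (P + a)*(1/(2*P)) = (P + a)/(2*P))
k(g, H) = -H
u(p, -7)*(k(B(1), q) - 35) = ((½)*(-7 - 3)/(-7))*(-1*(-7) - 35) = ((½)*(-⅐)*(-10))*(7 - 35) = (5/7)*(-28) = -20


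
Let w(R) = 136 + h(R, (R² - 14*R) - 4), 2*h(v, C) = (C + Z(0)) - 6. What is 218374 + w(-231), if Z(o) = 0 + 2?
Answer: 493607/2 ≈ 2.4680e+5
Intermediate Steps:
Z(o) = 2
h(v, C) = -2 + C/2 (h(v, C) = ((C + 2) - 6)/2 = ((2 + C) - 6)/2 = (-4 + C)/2 = -2 + C/2)
w(R) = 132 + R²/2 - 7*R (w(R) = 136 + (-2 + ((R² - 14*R) - 4)/2) = 136 + (-2 + (-4 + R² - 14*R)/2) = 136 + (-2 + (-2 + R²/2 - 7*R)) = 136 + (-4 + R²/2 - 7*R) = 132 + R²/2 - 7*R)
218374 + w(-231) = 218374 + (132 + (½)*(-231)² - 7*(-231)) = 218374 + (132 + (½)*53361 + 1617) = 218374 + (132 + 53361/2 + 1617) = 218374 + 56859/2 = 493607/2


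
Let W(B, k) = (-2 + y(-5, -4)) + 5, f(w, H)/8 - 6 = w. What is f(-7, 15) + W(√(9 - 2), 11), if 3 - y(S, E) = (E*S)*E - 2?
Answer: 80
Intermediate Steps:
f(w, H) = 48 + 8*w
y(S, E) = 5 - S*E² (y(S, E) = 3 - ((E*S)*E - 2) = 3 - (S*E² - 2) = 3 - (-2 + S*E²) = 3 + (2 - S*E²) = 5 - S*E²)
W(B, k) = 88 (W(B, k) = (-2 + (5 - 1*(-5)*(-4)²)) + 5 = (-2 + (5 - 1*(-5)*16)) + 5 = (-2 + (5 + 80)) + 5 = (-2 + 85) + 5 = 83 + 5 = 88)
f(-7, 15) + W(√(9 - 2), 11) = (48 + 8*(-7)) + 88 = (48 - 56) + 88 = -8 + 88 = 80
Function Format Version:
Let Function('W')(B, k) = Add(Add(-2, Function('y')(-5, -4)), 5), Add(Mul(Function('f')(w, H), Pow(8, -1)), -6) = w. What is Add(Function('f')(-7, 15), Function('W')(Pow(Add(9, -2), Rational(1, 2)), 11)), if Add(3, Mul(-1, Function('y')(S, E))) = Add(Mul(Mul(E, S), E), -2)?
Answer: 80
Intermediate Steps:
Function('f')(w, H) = Add(48, Mul(8, w))
Function('y')(S, E) = Add(5, Mul(-1, S, Pow(E, 2))) (Function('y')(S, E) = Add(3, Mul(-1, Add(Mul(Mul(E, S), E), -2))) = Add(3, Mul(-1, Add(Mul(S, Pow(E, 2)), -2))) = Add(3, Mul(-1, Add(-2, Mul(S, Pow(E, 2))))) = Add(3, Add(2, Mul(-1, S, Pow(E, 2)))) = Add(5, Mul(-1, S, Pow(E, 2))))
Function('W')(B, k) = 88 (Function('W')(B, k) = Add(Add(-2, Add(5, Mul(-1, -5, Pow(-4, 2)))), 5) = Add(Add(-2, Add(5, Mul(-1, -5, 16))), 5) = Add(Add(-2, Add(5, 80)), 5) = Add(Add(-2, 85), 5) = Add(83, 5) = 88)
Add(Function('f')(-7, 15), Function('W')(Pow(Add(9, -2), Rational(1, 2)), 11)) = Add(Add(48, Mul(8, -7)), 88) = Add(Add(48, -56), 88) = Add(-8, 88) = 80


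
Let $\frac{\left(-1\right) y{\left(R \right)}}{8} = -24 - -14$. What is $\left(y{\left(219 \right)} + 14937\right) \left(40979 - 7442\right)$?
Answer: $503625129$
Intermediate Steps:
$y{\left(R \right)} = 80$ ($y{\left(R \right)} = - 8 \left(-24 - -14\right) = - 8 \left(-24 + 14\right) = \left(-8\right) \left(-10\right) = 80$)
$\left(y{\left(219 \right)} + 14937\right) \left(40979 - 7442\right) = \left(80 + 14937\right) \left(40979 - 7442\right) = 15017 \cdot 33537 = 503625129$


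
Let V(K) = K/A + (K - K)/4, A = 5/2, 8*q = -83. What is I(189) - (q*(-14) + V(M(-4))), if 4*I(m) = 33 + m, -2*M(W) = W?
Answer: -1811/20 ≈ -90.550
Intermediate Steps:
M(W) = -W/2
q = -83/8 (q = (1/8)*(-83) = -83/8 ≈ -10.375)
A = 5/2 (A = 5*(1/2) = 5/2 ≈ 2.5000)
V(K) = 2*K/5 (V(K) = K/(5/2) + (K - K)/4 = K*(2/5) + 0*(1/4) = 2*K/5 + 0 = 2*K/5)
I(m) = 33/4 + m/4 (I(m) = (33 + m)/4 = 33/4 + m/4)
I(189) - (q*(-14) + V(M(-4))) = (33/4 + (1/4)*189) - (-83/8*(-14) + 2*(-1/2*(-4))/5) = (33/4 + 189/4) - (581/4 + (2/5)*2) = 111/2 - (581/4 + 4/5) = 111/2 - 1*2921/20 = 111/2 - 2921/20 = -1811/20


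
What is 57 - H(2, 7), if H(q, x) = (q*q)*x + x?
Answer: 22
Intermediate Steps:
H(q, x) = x + x*q**2 (H(q, x) = q**2*x + x = x*q**2 + x = x + x*q**2)
57 - H(2, 7) = 57 - 7*(1 + 2**2) = 57 - 7*(1 + 4) = 57 - 7*5 = 57 - 1*35 = 57 - 35 = 22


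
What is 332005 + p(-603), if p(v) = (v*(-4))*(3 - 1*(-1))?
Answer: 341653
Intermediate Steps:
p(v) = -16*v (p(v) = (-4*v)*(3 + 1) = -4*v*4 = -16*v)
332005 + p(-603) = 332005 - 16*(-603) = 332005 + 9648 = 341653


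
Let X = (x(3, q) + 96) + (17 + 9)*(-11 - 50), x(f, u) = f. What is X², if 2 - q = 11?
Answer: 2211169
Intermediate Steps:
q = -9 (q = 2 - 1*11 = 2 - 11 = -9)
X = -1487 (X = (3 + 96) + (17 + 9)*(-11 - 50) = 99 + 26*(-61) = 99 - 1586 = -1487)
X² = (-1487)² = 2211169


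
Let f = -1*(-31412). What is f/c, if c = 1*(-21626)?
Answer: -15706/10813 ≈ -1.4525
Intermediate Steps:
c = -21626
f = 31412
f/c = 31412/(-21626) = 31412*(-1/21626) = -15706/10813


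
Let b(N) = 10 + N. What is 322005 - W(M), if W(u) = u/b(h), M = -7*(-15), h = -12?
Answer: 644115/2 ≈ 3.2206e+5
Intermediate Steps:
M = 105
W(u) = -u/2 (W(u) = u/(10 - 12) = u/(-2) = u*(-½) = -u/2)
322005 - W(M) = 322005 - (-1)*105/2 = 322005 - 1*(-105/2) = 322005 + 105/2 = 644115/2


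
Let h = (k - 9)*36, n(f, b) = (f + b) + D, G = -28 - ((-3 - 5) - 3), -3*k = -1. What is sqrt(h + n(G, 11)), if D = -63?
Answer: I*sqrt(381) ≈ 19.519*I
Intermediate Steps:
k = 1/3 (k = -1/3*(-1) = 1/3 ≈ 0.33333)
G = -17 (G = -28 - (-8 - 3) = -28 - 1*(-11) = -28 + 11 = -17)
n(f, b) = -63 + b + f (n(f, b) = (f + b) - 63 = (b + f) - 63 = -63 + b + f)
h = -312 (h = (1/3 - 9)*36 = -26/3*36 = -312)
sqrt(h + n(G, 11)) = sqrt(-312 + (-63 + 11 - 17)) = sqrt(-312 - 69) = sqrt(-381) = I*sqrt(381)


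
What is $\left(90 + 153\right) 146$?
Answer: $35478$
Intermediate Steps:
$\left(90 + 153\right) 146 = 243 \cdot 146 = 35478$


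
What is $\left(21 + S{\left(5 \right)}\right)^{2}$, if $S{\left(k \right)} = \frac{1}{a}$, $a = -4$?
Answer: $\frac{6889}{16} \approx 430.56$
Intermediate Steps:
$S{\left(k \right)} = - \frac{1}{4}$ ($S{\left(k \right)} = \frac{1}{-4} = - \frac{1}{4}$)
$\left(21 + S{\left(5 \right)}\right)^{2} = \left(21 - \frac{1}{4}\right)^{2} = \left(\frac{83}{4}\right)^{2} = \frac{6889}{16}$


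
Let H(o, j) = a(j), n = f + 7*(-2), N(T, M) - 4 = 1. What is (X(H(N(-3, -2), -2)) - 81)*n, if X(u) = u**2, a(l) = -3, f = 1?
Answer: 936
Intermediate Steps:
N(T, M) = 5 (N(T, M) = 4 + 1 = 5)
n = -13 (n = 1 + 7*(-2) = 1 - 14 = -13)
H(o, j) = -3
(X(H(N(-3, -2), -2)) - 81)*n = ((-3)**2 - 81)*(-13) = (9 - 81)*(-13) = -72*(-13) = 936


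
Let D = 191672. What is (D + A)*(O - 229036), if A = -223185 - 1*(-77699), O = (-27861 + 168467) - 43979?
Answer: -6115442074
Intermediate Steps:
O = 96627 (O = 140606 - 43979 = 96627)
A = -145486 (A = -223185 + 77699 = -145486)
(D + A)*(O - 229036) = (191672 - 145486)*(96627 - 229036) = 46186*(-132409) = -6115442074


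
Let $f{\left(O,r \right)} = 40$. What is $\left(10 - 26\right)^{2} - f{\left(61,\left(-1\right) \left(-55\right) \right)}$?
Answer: $216$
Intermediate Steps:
$\left(10 - 26\right)^{2} - f{\left(61,\left(-1\right) \left(-55\right) \right)} = \left(10 - 26\right)^{2} - 40 = \left(-16\right)^{2} - 40 = 256 - 40 = 216$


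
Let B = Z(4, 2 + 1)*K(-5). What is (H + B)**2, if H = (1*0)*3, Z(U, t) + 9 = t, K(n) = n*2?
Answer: 3600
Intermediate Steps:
K(n) = 2*n
Z(U, t) = -9 + t
H = 0 (H = 0*3 = 0)
B = 60 (B = (-9 + (2 + 1))*(2*(-5)) = (-9 + 3)*(-10) = -6*(-10) = 60)
(H + B)**2 = (0 + 60)**2 = 60**2 = 3600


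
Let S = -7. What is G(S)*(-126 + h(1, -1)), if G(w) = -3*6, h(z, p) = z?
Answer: 2250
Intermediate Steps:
G(w) = -18
G(S)*(-126 + h(1, -1)) = -18*(-126 + 1) = -18*(-125) = 2250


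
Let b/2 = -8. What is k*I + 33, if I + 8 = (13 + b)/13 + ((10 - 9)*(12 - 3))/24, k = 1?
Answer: 2615/104 ≈ 25.144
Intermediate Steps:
b = -16 (b = 2*(-8) = -16)
I = -817/104 (I = -8 + ((13 - 16)/13 + ((10 - 9)*(12 - 3))/24) = -8 + (-3*1/13 + (1*9)*(1/24)) = -8 + (-3/13 + 9*(1/24)) = -8 + (-3/13 + 3/8) = -8 + 15/104 = -817/104 ≈ -7.8558)
k*I + 33 = 1*(-817/104) + 33 = -817/104 + 33 = 2615/104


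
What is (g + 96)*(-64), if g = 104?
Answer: -12800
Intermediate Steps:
(g + 96)*(-64) = (104 + 96)*(-64) = 200*(-64) = -12800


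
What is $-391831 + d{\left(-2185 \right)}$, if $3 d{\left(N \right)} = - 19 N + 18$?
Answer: $- \frac{1133960}{3} \approx -3.7799 \cdot 10^{5}$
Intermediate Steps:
$d{\left(N \right)} = 6 - \frac{19 N}{3}$ ($d{\left(N \right)} = \frac{- 19 N + 18}{3} = \frac{18 - 19 N}{3} = 6 - \frac{19 N}{3}$)
$-391831 + d{\left(-2185 \right)} = -391831 + \left(6 - - \frac{41515}{3}\right) = -391831 + \left(6 + \frac{41515}{3}\right) = -391831 + \frac{41533}{3} = - \frac{1133960}{3}$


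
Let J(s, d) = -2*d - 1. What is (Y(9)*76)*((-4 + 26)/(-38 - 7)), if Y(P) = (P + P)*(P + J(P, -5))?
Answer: -60192/5 ≈ -12038.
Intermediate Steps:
J(s, d) = -1 - 2*d
Y(P) = 2*P*(9 + P) (Y(P) = (P + P)*(P + (-1 - 2*(-5))) = (2*P)*(P + (-1 + 10)) = (2*P)*(P + 9) = (2*P)*(9 + P) = 2*P*(9 + P))
(Y(9)*76)*((-4 + 26)/(-38 - 7)) = ((2*9*(9 + 9))*76)*((-4 + 26)/(-38 - 7)) = ((2*9*18)*76)*(22/(-45)) = (324*76)*(22*(-1/45)) = 24624*(-22/45) = -60192/5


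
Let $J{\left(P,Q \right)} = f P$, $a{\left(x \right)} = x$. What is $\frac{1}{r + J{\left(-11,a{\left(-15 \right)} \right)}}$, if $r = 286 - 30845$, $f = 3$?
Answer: $- \frac{1}{30592} \approx -3.2688 \cdot 10^{-5}$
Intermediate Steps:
$r = -30559$ ($r = 286 - 30845 = -30559$)
$J{\left(P,Q \right)} = 3 P$
$\frac{1}{r + J{\left(-11,a{\left(-15 \right)} \right)}} = \frac{1}{-30559 + 3 \left(-11\right)} = \frac{1}{-30559 - 33} = \frac{1}{-30592} = - \frac{1}{30592}$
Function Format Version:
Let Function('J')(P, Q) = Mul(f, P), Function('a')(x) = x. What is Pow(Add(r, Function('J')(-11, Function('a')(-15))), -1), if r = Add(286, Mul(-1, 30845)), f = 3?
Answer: Rational(-1, 30592) ≈ -3.2688e-5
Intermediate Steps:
r = -30559 (r = Add(286, -30845) = -30559)
Function('J')(P, Q) = Mul(3, P)
Pow(Add(r, Function('J')(-11, Function('a')(-15))), -1) = Pow(Add(-30559, Mul(3, -11)), -1) = Pow(Add(-30559, -33), -1) = Pow(-30592, -1) = Rational(-1, 30592)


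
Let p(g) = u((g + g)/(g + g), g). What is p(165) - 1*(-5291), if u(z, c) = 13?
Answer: 5304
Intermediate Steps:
p(g) = 13
p(165) - 1*(-5291) = 13 - 1*(-5291) = 13 + 5291 = 5304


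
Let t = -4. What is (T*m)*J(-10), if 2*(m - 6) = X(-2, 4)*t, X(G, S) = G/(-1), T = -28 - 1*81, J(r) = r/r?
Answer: -218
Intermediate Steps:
J(r) = 1
T = -109 (T = -28 - 81 = -109)
X(G, S) = -G (X(G, S) = G*(-1) = -G)
m = 2 (m = 6 + (-1*(-2)*(-4))/2 = 6 + (2*(-4))/2 = 6 + (½)*(-8) = 6 - 4 = 2)
(T*m)*J(-10) = -109*2*1 = -218*1 = -218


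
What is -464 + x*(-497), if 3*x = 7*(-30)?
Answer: 34326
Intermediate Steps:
x = -70 (x = (7*(-30))/3 = (⅓)*(-210) = -70)
-464 + x*(-497) = -464 - 70*(-497) = -464 + 34790 = 34326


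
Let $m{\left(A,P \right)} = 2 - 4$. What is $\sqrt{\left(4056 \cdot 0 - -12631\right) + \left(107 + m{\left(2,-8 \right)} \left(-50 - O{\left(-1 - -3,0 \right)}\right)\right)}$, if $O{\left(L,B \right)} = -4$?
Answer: $\sqrt{12830} \approx 113.27$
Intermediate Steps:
$m{\left(A,P \right)} = -2$ ($m{\left(A,P \right)} = 2 - 4 = -2$)
$\sqrt{\left(4056 \cdot 0 - -12631\right) + \left(107 + m{\left(2,-8 \right)} \left(-50 - O{\left(-1 - -3,0 \right)}\right)\right)} = \sqrt{\left(4056 \cdot 0 - -12631\right) + \left(107 - 2 \left(-50 - -4\right)\right)} = \sqrt{\left(0 + 12631\right) + \left(107 - 2 \left(-50 + 4\right)\right)} = \sqrt{12631 + \left(107 - -92\right)} = \sqrt{12631 + \left(107 + 92\right)} = \sqrt{12631 + 199} = \sqrt{12830}$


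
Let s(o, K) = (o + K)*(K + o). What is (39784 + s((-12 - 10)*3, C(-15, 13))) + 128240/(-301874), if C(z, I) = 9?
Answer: 6495207801/150937 ≈ 43033.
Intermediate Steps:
s(o, K) = (K + o)² (s(o, K) = (K + o)*(K + o) = (K + o)²)
(39784 + s((-12 - 10)*3, C(-15, 13))) + 128240/(-301874) = (39784 + (9 + (-12 - 10)*3)²) + 128240/(-301874) = (39784 + (9 - 22*3)²) + 128240*(-1/301874) = (39784 + (9 - 66)²) - 64120/150937 = (39784 + (-57)²) - 64120/150937 = (39784 + 3249) - 64120/150937 = 43033 - 64120/150937 = 6495207801/150937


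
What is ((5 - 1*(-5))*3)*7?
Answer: 210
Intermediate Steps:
((5 - 1*(-5))*3)*7 = ((5 + 5)*3)*7 = (10*3)*7 = 30*7 = 210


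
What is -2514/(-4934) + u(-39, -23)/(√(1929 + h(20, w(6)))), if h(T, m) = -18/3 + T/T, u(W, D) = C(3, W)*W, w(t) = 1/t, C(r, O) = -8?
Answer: 1257/2467 + 12*√481/37 ≈ 7.6225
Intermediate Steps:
u(W, D) = -8*W
h(T, m) = -5 (h(T, m) = -18*⅓ + 1 = -6 + 1 = -5)
-2514/(-4934) + u(-39, -23)/(√(1929 + h(20, w(6)))) = -2514/(-4934) + (-8*(-39))/(√(1929 - 5)) = -2514*(-1/4934) + 312/(√1924) = 1257/2467 + 312/((2*√481)) = 1257/2467 + 312*(√481/962) = 1257/2467 + 12*√481/37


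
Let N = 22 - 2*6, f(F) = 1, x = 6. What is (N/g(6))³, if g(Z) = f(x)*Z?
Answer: 125/27 ≈ 4.6296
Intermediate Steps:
g(Z) = Z (g(Z) = 1*Z = Z)
N = 10 (N = 22 - 12 = 10)
(N/g(6))³ = (10/6)³ = (10*(⅙))³ = (5/3)³ = 125/27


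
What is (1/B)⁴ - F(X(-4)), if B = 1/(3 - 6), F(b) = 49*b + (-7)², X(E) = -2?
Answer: 130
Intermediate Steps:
F(b) = 49 + 49*b (F(b) = 49*b + 49 = 49 + 49*b)
B = -⅓ (B = 1/(-3) = -⅓ ≈ -0.33333)
(1/B)⁴ - F(X(-4)) = (1/(-⅓))⁴ - (49 + 49*(-2)) = (-3)⁴ - (49 - 98) = 81 - 1*(-49) = 81 + 49 = 130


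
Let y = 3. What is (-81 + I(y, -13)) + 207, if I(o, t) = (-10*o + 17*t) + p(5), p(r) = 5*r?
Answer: -100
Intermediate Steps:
I(o, t) = 25 - 10*o + 17*t (I(o, t) = (-10*o + 17*t) + 5*5 = (-10*o + 17*t) + 25 = 25 - 10*o + 17*t)
(-81 + I(y, -13)) + 207 = (-81 + (25 - 10*3 + 17*(-13))) + 207 = (-81 + (25 - 30 - 221)) + 207 = (-81 - 226) + 207 = -307 + 207 = -100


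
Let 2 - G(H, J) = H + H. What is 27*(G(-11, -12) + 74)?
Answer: 2646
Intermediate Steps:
G(H, J) = 2 - 2*H (G(H, J) = 2 - (H + H) = 2 - 2*H)
27*(G(-11, -12) + 74) = 27*((2 - 2*(-11)) + 74) = 27*((2 + 22) + 74) = 27*(24 + 74) = 27*98 = 2646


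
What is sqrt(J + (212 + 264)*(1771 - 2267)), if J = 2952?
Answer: 2*I*sqrt(58286) ≈ 482.85*I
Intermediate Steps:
sqrt(J + (212 + 264)*(1771 - 2267)) = sqrt(2952 + (212 + 264)*(1771 - 2267)) = sqrt(2952 + 476*(-496)) = sqrt(2952 - 236096) = sqrt(-233144) = 2*I*sqrt(58286)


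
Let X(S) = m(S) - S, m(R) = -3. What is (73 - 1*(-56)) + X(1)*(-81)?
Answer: 453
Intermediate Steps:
X(S) = -3 - S
(73 - 1*(-56)) + X(1)*(-81) = (73 - 1*(-56)) + (-3 - 1*1)*(-81) = (73 + 56) + (-3 - 1)*(-81) = 129 - 4*(-81) = 129 + 324 = 453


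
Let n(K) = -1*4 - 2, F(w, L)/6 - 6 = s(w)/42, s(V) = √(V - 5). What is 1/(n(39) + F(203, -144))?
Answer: 245/7317 - 7*√22/14634 ≈ 0.031240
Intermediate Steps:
s(V) = √(-5 + V)
F(w, L) = 36 + √(-5 + w)/7 (F(w, L) = 36 + 6*(√(-5 + w)/42) = 36 + √(-5 + w)/7)
n(K) = -6 (n(K) = -4 - 2 = -6)
1/(n(39) + F(203, -144)) = 1/(-6 + (36 + √(-5 + 203)/7)) = 1/(-6 + (36 + √198/7)) = 1/(-6 + (36 + (3*√22)/7)) = 1/(-6 + (36 + 3*√22/7)) = 1/(30 + 3*√22/7)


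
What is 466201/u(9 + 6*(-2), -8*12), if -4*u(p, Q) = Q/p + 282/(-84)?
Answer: -26107256/401 ≈ -65105.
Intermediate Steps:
u(p, Q) = 47/56 - Q/(4*p) (u(p, Q) = -(Q/p + 282/(-84))/4 = -(Q/p + 282*(-1/84))/4 = -(Q/p - 47/14)/4 = -(-47/14 + Q/p)/4 = 47/56 - Q/(4*p))
466201/u(9 + 6*(-2), -8*12) = 466201/(47/56 - (-8*12)/(4*(9 + 6*(-2)))) = 466201/(47/56 - ¼*(-96)/(9 - 12)) = 466201/(47/56 - ¼*(-96)/(-3)) = 466201/(47/56 - ¼*(-96)*(-⅓)) = 466201/(47/56 - 8) = 466201/(-401/56) = 466201*(-56/401) = -26107256/401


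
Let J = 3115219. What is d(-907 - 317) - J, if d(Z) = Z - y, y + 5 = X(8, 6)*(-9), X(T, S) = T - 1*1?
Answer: -3116375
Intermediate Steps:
X(T, S) = -1 + T (X(T, S) = T - 1 = -1 + T)
y = -68 (y = -5 + (-1 + 8)*(-9) = -5 + 7*(-9) = -5 - 63 = -68)
d(Z) = 68 + Z (d(Z) = Z - 1*(-68) = Z + 68 = 68 + Z)
d(-907 - 317) - J = (68 + (-907 - 317)) - 1*3115219 = (68 - 1224) - 3115219 = -1156 - 3115219 = -3116375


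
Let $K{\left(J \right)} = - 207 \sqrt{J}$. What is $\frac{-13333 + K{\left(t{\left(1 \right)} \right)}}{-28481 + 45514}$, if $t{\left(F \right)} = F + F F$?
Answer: $- \frac{13333}{17033} - \frac{207 \sqrt{2}}{17033} \approx -0.79996$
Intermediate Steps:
$t{\left(F \right)} = F + F^{2}$
$\frac{-13333 + K{\left(t{\left(1 \right)} \right)}}{-28481 + 45514} = \frac{-13333 - 207 \sqrt{1 \left(1 + 1\right)}}{-28481 + 45514} = \frac{-13333 - 207 \sqrt{1 \cdot 2}}{17033} = \left(-13333 - 207 \sqrt{2}\right) \frac{1}{17033} = - \frac{13333}{17033} - \frac{207 \sqrt{2}}{17033}$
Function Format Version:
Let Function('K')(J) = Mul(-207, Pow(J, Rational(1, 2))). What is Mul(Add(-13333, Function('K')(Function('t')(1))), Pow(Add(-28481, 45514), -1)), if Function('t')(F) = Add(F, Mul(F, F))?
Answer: Add(Rational(-13333, 17033), Mul(Rational(-207, 17033), Pow(2, Rational(1, 2)))) ≈ -0.79996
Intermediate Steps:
Function('t')(F) = Add(F, Pow(F, 2))
Mul(Add(-13333, Function('K')(Function('t')(1))), Pow(Add(-28481, 45514), -1)) = Mul(Add(-13333, Mul(-207, Pow(Mul(1, Add(1, 1)), Rational(1, 2)))), Pow(Add(-28481, 45514), -1)) = Mul(Add(-13333, Mul(-207, Pow(Mul(1, 2), Rational(1, 2)))), Pow(17033, -1)) = Mul(Add(-13333, Mul(-207, Pow(2, Rational(1, 2)))), Rational(1, 17033)) = Add(Rational(-13333, 17033), Mul(Rational(-207, 17033), Pow(2, Rational(1, 2))))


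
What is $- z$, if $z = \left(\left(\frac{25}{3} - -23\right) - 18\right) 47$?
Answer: $- \frac{1880}{3} \approx -626.67$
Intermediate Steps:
$z = \frac{1880}{3}$ ($z = \left(\left(25 \cdot \frac{1}{3} + 23\right) - 18\right) 47 = \left(\left(\frac{25}{3} + 23\right) - 18\right) 47 = \left(\frac{94}{3} - 18\right) 47 = \frac{40}{3} \cdot 47 = \frac{1880}{3} \approx 626.67$)
$- z = \left(-1\right) \frac{1880}{3} = - \frac{1880}{3}$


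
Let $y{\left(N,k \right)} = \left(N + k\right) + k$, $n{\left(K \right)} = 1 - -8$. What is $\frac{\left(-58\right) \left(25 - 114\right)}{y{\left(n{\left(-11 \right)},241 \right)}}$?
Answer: $\frac{5162}{491} \approx 10.513$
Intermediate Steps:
$n{\left(K \right)} = 9$ ($n{\left(K \right)} = 1 + 8 = 9$)
$y{\left(N,k \right)} = N + 2 k$
$\frac{\left(-58\right) \left(25 - 114\right)}{y{\left(n{\left(-11 \right)},241 \right)}} = \frac{\left(-58\right) \left(25 - 114\right)}{9 + 2 \cdot 241} = \frac{\left(-58\right) \left(-89\right)}{9 + 482} = \frac{5162}{491}$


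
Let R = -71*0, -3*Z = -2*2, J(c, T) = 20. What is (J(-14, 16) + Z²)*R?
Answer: 0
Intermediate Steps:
Z = 4/3 (Z = -(-2)*2/3 = -⅓*(-4) = 4/3 ≈ 1.3333)
R = 0
(J(-14, 16) + Z²)*R = (20 + (4/3)²)*0 = (20 + 16/9)*0 = (196/9)*0 = 0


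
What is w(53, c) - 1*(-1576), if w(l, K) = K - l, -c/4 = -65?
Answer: 1783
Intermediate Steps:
c = 260 (c = -4*(-65) = 260)
w(53, c) - 1*(-1576) = (260 - 1*53) - 1*(-1576) = (260 - 53) + 1576 = 207 + 1576 = 1783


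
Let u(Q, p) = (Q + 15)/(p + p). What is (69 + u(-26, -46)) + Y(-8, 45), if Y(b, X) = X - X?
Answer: 6359/92 ≈ 69.120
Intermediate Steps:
Y(b, X) = 0
u(Q, p) = (15 + Q)/(2*p) (u(Q, p) = (15 + Q)/((2*p)) = (15 + Q)*(1/(2*p)) = (15 + Q)/(2*p))
(69 + u(-26, -46)) + Y(-8, 45) = (69 + (½)*(15 - 26)/(-46)) + 0 = (69 + (½)*(-1/46)*(-11)) + 0 = (69 + 11/92) + 0 = 6359/92 + 0 = 6359/92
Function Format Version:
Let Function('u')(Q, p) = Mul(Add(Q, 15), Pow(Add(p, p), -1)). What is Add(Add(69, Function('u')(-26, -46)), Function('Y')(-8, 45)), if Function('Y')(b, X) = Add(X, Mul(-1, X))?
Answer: Rational(6359, 92) ≈ 69.120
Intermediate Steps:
Function('Y')(b, X) = 0
Function('u')(Q, p) = Mul(Rational(1, 2), Pow(p, -1), Add(15, Q)) (Function('u')(Q, p) = Mul(Add(15, Q), Pow(Mul(2, p), -1)) = Mul(Add(15, Q), Mul(Rational(1, 2), Pow(p, -1))) = Mul(Rational(1, 2), Pow(p, -1), Add(15, Q)))
Add(Add(69, Function('u')(-26, -46)), Function('Y')(-8, 45)) = Add(Add(69, Mul(Rational(1, 2), Pow(-46, -1), Add(15, -26))), 0) = Add(Add(69, Mul(Rational(1, 2), Rational(-1, 46), -11)), 0) = Add(Add(69, Rational(11, 92)), 0) = Add(Rational(6359, 92), 0) = Rational(6359, 92)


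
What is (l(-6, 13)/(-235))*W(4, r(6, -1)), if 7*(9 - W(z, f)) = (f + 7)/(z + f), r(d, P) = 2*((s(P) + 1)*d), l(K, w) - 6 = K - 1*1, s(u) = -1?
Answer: 7/188 ≈ 0.037234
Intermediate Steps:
l(K, w) = 5 + K (l(K, w) = 6 + (K - 1*1) = 6 + (K - 1) = 6 + (-1 + K) = 5 + K)
r(d, P) = 0 (r(d, P) = 2*((-1 + 1)*d) = 2*(0*d) = 2*0 = 0)
W(z, f) = 9 - (7 + f)/(7*(f + z)) (W(z, f) = 9 - (f + 7)/(7*(z + f)) = 9 - (7 + f)/(7*(f + z)))
(l(-6, 13)/(-235))*W(4, r(6, -1)) = ((5 - 6)/(-235))*((-1 + 9*4 + (62/7)*0)/(0 + 4)) = (-1*(-1/235))*((-1 + 36 + 0)/4) = ((1/4)*35)/235 = (1/235)*(35/4) = 7/188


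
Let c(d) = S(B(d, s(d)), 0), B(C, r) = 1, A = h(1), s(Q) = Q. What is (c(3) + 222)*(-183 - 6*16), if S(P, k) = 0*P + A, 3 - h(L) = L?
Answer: -62496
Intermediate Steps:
h(L) = 3 - L
A = 2 (A = 3 - 1*1 = 3 - 1 = 2)
S(P, k) = 2 (S(P, k) = 0*P + 2 = 0 + 2 = 2)
c(d) = 2
(c(3) + 222)*(-183 - 6*16) = (2 + 222)*(-183 - 6*16) = 224*(-183 - 96) = 224*(-279) = -62496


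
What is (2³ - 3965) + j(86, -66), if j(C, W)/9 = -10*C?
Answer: -11697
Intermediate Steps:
j(C, W) = -90*C (j(C, W) = 9*(-10*C) = -90*C)
(2³ - 3965) + j(86, -66) = (2³ - 3965) - 90*86 = (8 - 3965) - 7740 = -3957 - 7740 = -11697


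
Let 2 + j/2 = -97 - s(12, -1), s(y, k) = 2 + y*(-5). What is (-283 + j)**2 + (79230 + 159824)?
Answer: 372279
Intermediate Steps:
s(y, k) = 2 - 5*y
j = -82 (j = -4 + 2*(-97 - (2 - 5*12)) = -4 + 2*(-97 - (2 - 60)) = -4 + 2*(-97 - 1*(-58)) = -4 + 2*(-97 + 58) = -4 + 2*(-39) = -4 - 78 = -82)
(-283 + j)**2 + (79230 + 159824) = (-283 - 82)**2 + (79230 + 159824) = (-365)**2 + 239054 = 133225 + 239054 = 372279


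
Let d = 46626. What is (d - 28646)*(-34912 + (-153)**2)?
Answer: -206823940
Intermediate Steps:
(d - 28646)*(-34912 + (-153)**2) = (46626 - 28646)*(-34912 + (-153)**2) = 17980*(-34912 + 23409) = 17980*(-11503) = -206823940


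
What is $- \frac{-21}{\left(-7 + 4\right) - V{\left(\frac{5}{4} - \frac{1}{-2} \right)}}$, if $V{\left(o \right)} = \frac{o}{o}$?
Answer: $- \frac{21}{4} \approx -5.25$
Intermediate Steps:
$V{\left(o \right)} = 1$
$- \frac{-21}{\left(-7 + 4\right) - V{\left(\frac{5}{4} - \frac{1}{-2} \right)}} = - \frac{-21}{\left(-7 + 4\right) - 1} = - \frac{-21}{-3 - 1} = - \frac{-21}{-4} = - \frac{\left(-1\right) \left(-21\right)}{4} = \left(-1\right) \frac{21}{4} = - \frac{21}{4}$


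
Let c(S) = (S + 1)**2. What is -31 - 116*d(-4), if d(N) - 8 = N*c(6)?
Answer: 21777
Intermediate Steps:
c(S) = (1 + S)**2
d(N) = 8 + 49*N (d(N) = 8 + N*(1 + 6)**2 = 8 + N*7**2 = 8 + N*49 = 8 + 49*N)
-31 - 116*d(-4) = -31 - 116*(8 + 49*(-4)) = -31 - 116*(8 - 196) = -31 - 116*(-188) = -31 + 21808 = 21777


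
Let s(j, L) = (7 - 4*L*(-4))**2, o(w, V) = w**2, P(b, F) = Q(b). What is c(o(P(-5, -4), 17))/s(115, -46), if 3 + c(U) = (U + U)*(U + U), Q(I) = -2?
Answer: 61/531441 ≈ 0.00011478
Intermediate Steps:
P(b, F) = -2
s(j, L) = (7 + 16*L)**2
c(U) = -3 + 4*U**2 (c(U) = -3 + (U + U)*(U + U) = -3 + (2*U)*(2*U) = -3 + 4*U**2)
c(o(P(-5, -4), 17))/s(115, -46) = (-3 + 4*((-2)**2)**2)/((7 + 16*(-46))**2) = (-3 + 4*4**2)/((7 - 736)**2) = (-3 + 4*16)/((-729)**2) = (-3 + 64)/531441 = 61*(1/531441) = 61/531441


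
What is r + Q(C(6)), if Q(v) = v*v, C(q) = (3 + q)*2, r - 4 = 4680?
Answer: 5008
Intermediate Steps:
r = 4684 (r = 4 + 4680 = 4684)
C(q) = 6 + 2*q
Q(v) = v**2
r + Q(C(6)) = 4684 + (6 + 2*6)**2 = 4684 + (6 + 12)**2 = 4684 + 18**2 = 4684 + 324 = 5008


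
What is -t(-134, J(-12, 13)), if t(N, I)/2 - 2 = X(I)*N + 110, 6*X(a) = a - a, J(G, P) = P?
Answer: -224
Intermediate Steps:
X(a) = 0 (X(a) = (a - a)/6 = (⅙)*0 = 0)
t(N, I) = 224 (t(N, I) = 4 + 2*(0*N + 110) = 4 + 2*(0 + 110) = 4 + 2*110 = 4 + 220 = 224)
-t(-134, J(-12, 13)) = -1*224 = -224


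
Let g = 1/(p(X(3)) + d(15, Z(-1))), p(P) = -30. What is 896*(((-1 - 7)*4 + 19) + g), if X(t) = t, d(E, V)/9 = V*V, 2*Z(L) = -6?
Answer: -593152/51 ≈ -11630.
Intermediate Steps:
Z(L) = -3 (Z(L) = (½)*(-6) = -3)
d(E, V) = 9*V² (d(E, V) = 9*(V*V) = 9*V²)
g = 1/51 (g = 1/(-30 + 9*(-3)²) = 1/(-30 + 9*9) = 1/(-30 + 81) = 1/51 ≈ 0.019608)
896*(((-1 - 7)*4 + 19) + g) = 896*(((-1 - 7)*4 + 19) + 1/51) = 896*((-8*4 + 19) + 1/51) = 896*((-32 + 19) + 1/51) = 896*(-13 + 1/51) = 896*(-662/51) = -593152/51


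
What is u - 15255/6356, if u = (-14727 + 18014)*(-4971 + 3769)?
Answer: -25112405999/6356 ≈ -3.9510e+6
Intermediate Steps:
u = -3950974 (u = 3287*(-1202) = -3950974)
u - 15255/6356 = -3950974 - 15255/6356 = -25112405999/6356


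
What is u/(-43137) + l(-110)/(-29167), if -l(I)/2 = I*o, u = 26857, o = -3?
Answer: -754867699/1258176879 ≈ -0.59997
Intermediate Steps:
l(I) = 6*I (l(I) = -2*I*(-3) = -(-6)*I = 6*I)
u/(-43137) + l(-110)/(-29167) = 26857/(-43137) + (6*(-110))/(-29167) = 26857*(-1/43137) - 660*(-1/29167) = -26857/43137 + 660/29167 = -754867699/1258176879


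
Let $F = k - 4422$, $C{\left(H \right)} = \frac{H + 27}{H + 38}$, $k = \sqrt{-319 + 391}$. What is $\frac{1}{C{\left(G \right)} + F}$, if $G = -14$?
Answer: $- \frac{2546760}{11260351753} - \frac{3456 \sqrt{2}}{11260351753} \approx -0.0002266$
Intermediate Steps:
$k = 6 \sqrt{2}$ ($k = \sqrt{72} = 6 \sqrt{2} \approx 8.4853$)
$C{\left(H \right)} = \frac{27 + H}{38 + H}$
$F = -4422 + 6 \sqrt{2}$ ($F = 6 \sqrt{2} - 4422 = -4422 + 6 \sqrt{2} \approx -4413.5$)
$\frac{1}{C{\left(G \right)} + F} = \frac{1}{\frac{27 - 14}{38 - 14} - \left(4422 - 6 \sqrt{2}\right)} = \frac{1}{\frac{1}{24} \cdot 13 - \left(4422 - 6 \sqrt{2}\right)} = \frac{1}{\frac{13}{24} - \left(4422 - 6 \sqrt{2}\right)} = \frac{1}{- \frac{106115}{24} + 6 \sqrt{2}}$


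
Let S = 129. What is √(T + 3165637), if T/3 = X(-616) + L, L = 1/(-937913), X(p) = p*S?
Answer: √2575041210422563666/937913 ≈ 1710.9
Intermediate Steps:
X(p) = 129*p (X(p) = p*129 = 129*p)
L = -1/937913 ≈ -1.0662e-6
T = -223590955899/937913 (T = 3*(129*(-616) - 1/937913) = 3*(-79464 - 1/937913) = 3*(-74530318633/937913) = -223590955899/937913 ≈ -2.3839e+5)
√(T + 3165637) = √(-223590955899/937913 + 3165637) = √(2745501139682/937913) = √2575041210422563666/937913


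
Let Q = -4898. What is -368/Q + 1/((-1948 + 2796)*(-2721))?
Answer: 424560623/5650842192 ≈ 0.075132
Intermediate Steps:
-368/Q + 1/((-1948 + 2796)*(-2721)) = -368/(-4898) + 1/((-1948 + 2796)*(-2721)) = -368*(-1/4898) - 1/2721/848 = 184/2449 + (1/848)*(-1/2721) = 184/2449 - 1/2307408 = 424560623/5650842192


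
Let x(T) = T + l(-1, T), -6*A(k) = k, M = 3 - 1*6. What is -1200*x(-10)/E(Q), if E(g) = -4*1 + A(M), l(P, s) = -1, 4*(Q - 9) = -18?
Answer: -26400/7 ≈ -3771.4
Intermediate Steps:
M = -3 (M = 3 - 6 = -3)
A(k) = -k/6
Q = 9/2 (Q = 9 + (1/4)*(-18) = 9 - 9/2 = 9/2 ≈ 4.5000)
x(T) = -1 + T (x(T) = T - 1 = -1 + T)
E(g) = -7/2 (E(g) = -4*1 - 1/6*(-3) = -4 + 1/2 = -7/2)
-1200*x(-10)/E(Q) = -1200*(-1 - 10)/(-7/2) = -(-13200)*(-2)/7 = -1200*22/7 = -26400/7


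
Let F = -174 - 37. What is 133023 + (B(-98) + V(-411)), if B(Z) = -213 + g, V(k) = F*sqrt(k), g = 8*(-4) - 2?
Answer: 132776 - 211*I*sqrt(411) ≈ 1.3278e+5 - 4277.6*I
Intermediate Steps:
F = -211
g = -34 (g = -32 - 2 = -34)
V(k) = -211*sqrt(k)
B(Z) = -247 (B(Z) = -213 - 34 = -247)
133023 + (B(-98) + V(-411)) = 133023 + (-247 - 211*I*sqrt(411)) = 132776 - 211*I*sqrt(411)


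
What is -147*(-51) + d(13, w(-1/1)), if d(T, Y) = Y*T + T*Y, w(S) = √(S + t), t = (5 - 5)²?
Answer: 7497 + 26*I ≈ 7497.0 + 26.0*I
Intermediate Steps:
t = 0 (t = 0² = 0)
w(S) = √S (w(S) = √(S + 0) = √S)
d(T, Y) = 2*T*Y (d(T, Y) = T*Y + T*Y = 2*T*Y)
-147*(-51) + d(13, w(-1/1)) = -147*(-51) + 2*13*√(-1/1) = 7497 + 2*13*√(-1*1) = 7497 + 2*13*√(-1) = 7497 + 2*13*I = 7497 + 26*I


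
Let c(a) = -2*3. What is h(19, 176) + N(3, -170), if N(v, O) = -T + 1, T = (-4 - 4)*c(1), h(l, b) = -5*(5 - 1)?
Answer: -67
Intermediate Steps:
c(a) = -6
h(l, b) = -20 (h(l, b) = -5*4 = -20)
T = 48 (T = (-4 - 4)*(-6) = -8*(-6) = 48)
N(v, O) = -47 (N(v, O) = -1*48 + 1 = -48 + 1 = -47)
h(19, 176) + N(3, -170) = -20 - 47 = -67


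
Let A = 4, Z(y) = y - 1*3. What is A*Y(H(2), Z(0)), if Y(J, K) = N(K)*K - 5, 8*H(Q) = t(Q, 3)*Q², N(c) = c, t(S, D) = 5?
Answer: 16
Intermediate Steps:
Z(y) = -3 + y (Z(y) = y - 3 = -3 + y)
H(Q) = 5*Q²/8 (H(Q) = (5*Q²)/8 = 5*Q²/8)
Y(J, K) = -5 + K² (Y(J, K) = K*K - 5 = K² - 5 = -5 + K²)
A*Y(H(2), Z(0)) = 4*(-5 + (-3 + 0)²) = 4*(-5 + (-3)²) = 4*(-5 + 9) = 4*4 = 16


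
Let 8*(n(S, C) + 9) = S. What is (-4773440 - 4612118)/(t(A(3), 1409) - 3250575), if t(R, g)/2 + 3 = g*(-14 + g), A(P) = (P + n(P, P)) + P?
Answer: -9385558/680529 ≈ -13.792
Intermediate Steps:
n(S, C) = -9 + S/8
A(P) = -9 + 17*P/8 (A(P) = (P + (-9 + P/8)) + P = (-9 + 9*P/8) + P = -9 + 17*P/8)
t(R, g) = -6 + 2*g*(-14 + g) (t(R, g) = -6 + 2*(g*(-14 + g)) = -6 + 2*g*(-14 + g))
(-4773440 - 4612118)/(t(A(3), 1409) - 3250575) = (-4773440 - 4612118)/((-6 - 28*1409 + 2*1409²) - 3250575) = -9385558/((-6 - 39452 + 2*1985281) - 3250575) = -9385558/((-6 - 39452 + 3970562) - 3250575) = -9385558/(3931104 - 3250575) = -9385558/680529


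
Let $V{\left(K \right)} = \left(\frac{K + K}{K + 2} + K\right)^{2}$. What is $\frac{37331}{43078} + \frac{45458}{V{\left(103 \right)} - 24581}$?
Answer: $- \frac{16814075723}{6766824551} \approx -2.4848$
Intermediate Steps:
$V{\left(K \right)} = \left(K + \frac{2 K}{2 + K}\right)^{2}$ ($V{\left(K \right)} = \left(\frac{2 K}{2 + K} + K\right)^{2} = \left(K + \frac{2 K}{2 + K}\right)^{2}$)
$\frac{37331}{43078} + \frac{45458}{V{\left(103 \right)} - 24581} = \frac{37331}{43078} + \frac{45458}{\frac{103^{2} \left(4 + 103\right)^{2}}{\left(2 + 103\right)^{2}} - 24581} = 37331 \cdot \frac{1}{43078} + \frac{45458}{\frac{10609 \cdot 107^{2}}{11025} - 24581} = \frac{5333}{6154} + \frac{45458}{10609 \cdot \frac{1}{11025} \cdot 11449 - 24581} = \frac{5333}{6154} + \frac{45458}{\frac{121462441}{11025} - 24581} = \frac{5333}{6154} + \frac{45458}{- \frac{149543084}{11025}} = \frac{5333}{6154} + 45458 \left(- \frac{11025}{149543084}\right) = \frac{5333}{6154} - \frac{14740425}{4398326} = - \frac{16814075723}{6766824551}$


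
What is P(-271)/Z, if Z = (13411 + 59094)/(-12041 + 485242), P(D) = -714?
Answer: -19874442/4265 ≈ -4659.9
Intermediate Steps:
Z = 72505/473201 ≈ 0.15322
P(-271)/Z = -714/72505/473201 = -714*473201/72505 = -19874442/4265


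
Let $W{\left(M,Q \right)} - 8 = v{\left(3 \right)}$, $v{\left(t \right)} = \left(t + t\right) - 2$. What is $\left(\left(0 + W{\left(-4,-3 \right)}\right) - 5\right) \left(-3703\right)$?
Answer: $-25921$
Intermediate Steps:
$v{\left(t \right)} = -2 + 2 t$ ($v{\left(t \right)} = 2 t - 2 = -2 + 2 t$)
$W{\left(M,Q \right)} = 12$ ($W{\left(M,Q \right)} = 8 + \left(-2 + 2 \cdot 3\right) = 8 + \left(-2 + 6\right) = 8 + 4 = 12$)
$\left(\left(0 + W{\left(-4,-3 \right)}\right) - 5\right) \left(-3703\right) = \left(\left(0 + 12\right) - 5\right) \left(-3703\right) = \left(12 - 5\right) \left(-3703\right) = 7 \left(-3703\right) = -25921$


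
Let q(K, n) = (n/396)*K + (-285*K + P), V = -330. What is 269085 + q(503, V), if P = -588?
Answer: 748337/6 ≈ 1.2472e+5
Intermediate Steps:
q(K, n) = -588 - 285*K + K*n/396 (q(K, n) = (n/396)*K + (-285*K - 588) = (n*(1/396))*K + (-588 - 285*K) = (n/396)*K + (-588 - 285*K) = K*n/396 + (-588 - 285*K) = -588 - 285*K + K*n/396)
269085 + q(503, V) = 269085 + (-588 - 285*503 + (1/396)*503*(-330)) = 269085 + (-588 - 143355 - 2515/6) = 269085 - 866173/6 = 748337/6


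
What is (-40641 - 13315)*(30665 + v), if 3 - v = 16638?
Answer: -757002680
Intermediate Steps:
v = -16635 (v = 3 - 1*16638 = 3 - 16638 = -16635)
(-40641 - 13315)*(30665 + v) = (-40641 - 13315)*(30665 - 16635) = -53956*14030 = -757002680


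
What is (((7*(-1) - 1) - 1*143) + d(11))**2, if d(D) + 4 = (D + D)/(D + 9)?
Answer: 2368521/100 ≈ 23685.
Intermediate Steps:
d(D) = -4 + 2*D/(9 + D) (d(D) = -4 + (D + D)/(D + 9) = -4 + (2*D)/(9 + D) = -4 + 2*D/(9 + D))
(((7*(-1) - 1) - 1*143) + d(11))**2 = (((7*(-1) - 1) - 1*143) + 2*(-18 - 1*11)/(9 + 11))**2 = (((-7 - 1) - 143) + 2*(-18 - 11)/20)**2 = ((-8 - 143) + 2*(1/20)*(-29))**2 = (-151 - 29/10)**2 = (-1539/10)**2 = 2368521/100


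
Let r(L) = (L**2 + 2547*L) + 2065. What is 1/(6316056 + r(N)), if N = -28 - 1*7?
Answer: 1/6230201 ≈ 1.6051e-7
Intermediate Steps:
N = -35 (N = -28 - 7 = -35)
r(L) = 2065 + L**2 + 2547*L
1/(6316056 + r(N)) = 1/(6316056 + (2065 + (-35)**2 + 2547*(-35))) = 1/(6316056 + (2065 + 1225 - 89145)) = 1/(6316056 - 85855) = 1/6230201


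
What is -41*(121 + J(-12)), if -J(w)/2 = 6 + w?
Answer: -5453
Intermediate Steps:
J(w) = -12 - 2*w (J(w) = -2*(6 + w) = -12 - 2*w)
-41*(121 + J(-12)) = -41*(121 + (-12 - 2*(-12))) = -41*(121 + (-12 + 24)) = -41*(121 + 12) = -41*133 = -5453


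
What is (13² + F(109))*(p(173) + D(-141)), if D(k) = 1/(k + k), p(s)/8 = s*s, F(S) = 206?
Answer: 8439977875/94 ≈ 8.9787e+7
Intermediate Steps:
p(s) = 8*s² (p(s) = 8*(s*s) = 8*s²)
D(k) = 1/(2*k)
(13² + F(109))*(p(173) + D(-141)) = (13² + 206)*(8*173² + (½)/(-141)) = (169 + 206)*(8*29929 + (½)*(-1/141)) = 375*(239432 - 1/282) = 375*(67519823/282) = 8439977875/94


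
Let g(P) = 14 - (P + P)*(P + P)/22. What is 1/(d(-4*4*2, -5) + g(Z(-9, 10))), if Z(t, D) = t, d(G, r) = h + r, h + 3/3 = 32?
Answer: 11/278 ≈ 0.039568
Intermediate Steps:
h = 31 (h = -1 + 32 = 31)
d(G, r) = 31 + r
g(P) = 14 - 2*P²/11 (g(P) = 14 - (2*P)*(2*P)/22 = 14 - 4*P²/22 = 14 - 2*P²/11)
1/(d(-4*4*2, -5) + g(Z(-9, 10))) = 1/((31 - 5) + (14 - 2/11*(-9)²)) = 1/(26 + (14 - 2/11*81)) = 1/(26 + (14 - 162/11)) = 1/(26 - 8/11) = 1/(278/11) = 11/278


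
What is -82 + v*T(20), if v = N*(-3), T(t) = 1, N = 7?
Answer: -103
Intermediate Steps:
v = -21 (v = 7*(-3) = -21)
-82 + v*T(20) = -82 - 21*1 = -82 - 21 = -103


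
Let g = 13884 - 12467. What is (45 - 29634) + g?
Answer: -28172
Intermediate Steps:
g = 1417
(45 - 29634) + g = (45 - 29634) + 1417 = -29589 + 1417 = -28172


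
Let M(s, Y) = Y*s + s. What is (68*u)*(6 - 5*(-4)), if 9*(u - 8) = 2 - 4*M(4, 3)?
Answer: 17680/9 ≈ 1964.4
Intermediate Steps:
M(s, Y) = s + Y*s
u = 10/9 (u = 8 + (2 - 16*(1 + 3))/9 = 8 + (2 - 16*4)/9 = 8 + (2 - 4*16)/9 = 8 + (2 - 64)/9 = 8 + (⅑)*(-62) = 8 - 62/9 = 10/9 ≈ 1.1111)
(68*u)*(6 - 5*(-4)) = (68*(10/9))*(6 - 5*(-4)) = 680*(6 + 20)/9 = (680/9)*26 = 17680/9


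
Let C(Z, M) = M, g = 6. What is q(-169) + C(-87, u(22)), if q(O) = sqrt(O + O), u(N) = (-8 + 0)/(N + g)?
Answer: -2/7 + 13*I*sqrt(2) ≈ -0.28571 + 18.385*I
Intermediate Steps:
u(N) = -8/(6 + N) (u(N) = (-8 + 0)/(N + 6) = -8/(6 + N))
q(O) = sqrt(2)*sqrt(O) (q(O) = sqrt(2*O) = sqrt(2)*sqrt(O))
q(-169) + C(-87, u(22)) = sqrt(2)*sqrt(-169) - 8/(6 + 22) = sqrt(2)*(13*I) - 8/28 = 13*I*sqrt(2) - 8*1/28 = 13*I*sqrt(2) - 2/7 = -2/7 + 13*I*sqrt(2)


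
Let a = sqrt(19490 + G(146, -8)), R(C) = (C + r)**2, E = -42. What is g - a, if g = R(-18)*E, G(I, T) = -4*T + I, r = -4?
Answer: -20328 - 2*sqrt(4917) ≈ -20468.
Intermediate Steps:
G(I, T) = I - 4*T
R(C) = (-4 + C)**2 (R(C) = (C - 4)**2 = (-4 + C)**2)
g = -20328 (g = (-4 - 18)**2*(-42) = (-22)**2*(-42) = 484*(-42) = -20328)
a = 2*sqrt(4917) (a = sqrt(19490 + (146 - 4*(-8))) = sqrt(19490 + (146 + 32)) = sqrt(19490 + 178) = sqrt(19668) = 2*sqrt(4917) ≈ 140.24)
g - a = -20328 - 2*sqrt(4917)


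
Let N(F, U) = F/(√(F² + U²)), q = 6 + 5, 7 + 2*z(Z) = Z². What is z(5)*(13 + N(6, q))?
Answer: 117 + 54*√157/157 ≈ 121.31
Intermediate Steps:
z(Z) = -7/2 + Z²/2
q = 11
N(F, U) = F/√(F² + U²)
z(5)*(13 + N(6, q)) = (-7/2 + (½)*5²)*(13 + 6/√(6² + 11²)) = (-7/2 + (½)*25)*(13 + 6/√(36 + 121)) = (-7/2 + 25/2)*(13 + 6/√157) = 9*(13 + 6*(√157/157)) = 9*(13 + 6*√157/157) = 117 + 54*√157/157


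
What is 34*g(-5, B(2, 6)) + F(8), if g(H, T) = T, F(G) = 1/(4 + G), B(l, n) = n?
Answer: 2449/12 ≈ 204.08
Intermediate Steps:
34*g(-5, B(2, 6)) + F(8) = 34*6 + 1/(4 + 8) = 204 + 1/12 = 2449/12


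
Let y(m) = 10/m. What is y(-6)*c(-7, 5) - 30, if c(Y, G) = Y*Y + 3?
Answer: -350/3 ≈ -116.67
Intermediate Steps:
c(Y, G) = 3 + Y² (c(Y, G) = Y² + 3 = 3 + Y²)
y(-6)*c(-7, 5) - 30 = (10/(-6))*(3 + (-7)²) - 30 = (10*(-⅙))*(3 + 49) - 30 = -5/3*52 - 30 = -260/3 - 30 = -350/3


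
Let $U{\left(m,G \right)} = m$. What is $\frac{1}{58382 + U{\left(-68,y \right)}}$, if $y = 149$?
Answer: $\frac{1}{58314} \approx 1.7149 \cdot 10^{-5}$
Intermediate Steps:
$\frac{1}{58382 + U{\left(-68,y \right)}} = \frac{1}{58382 - 68} = \frac{1}{58314}$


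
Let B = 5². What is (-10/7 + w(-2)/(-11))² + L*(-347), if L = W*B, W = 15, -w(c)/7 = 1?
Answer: -771507404/5929 ≈ -1.3012e+5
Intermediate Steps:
w(c) = -7 (w(c) = -7*1 = -7)
B = 25
L = 375 (L = 15*25 = 375)
(-10/7 + w(-2)/(-11))² + L*(-347) = (-10/7 - 7/(-11))² + 375*(-347) = (-10*⅐ - 7*(-1/11))² - 130125 = (-10/7 + 7/11)² - 130125 = (-61/77)² - 130125 = 3721/5929 - 130125 = -771507404/5929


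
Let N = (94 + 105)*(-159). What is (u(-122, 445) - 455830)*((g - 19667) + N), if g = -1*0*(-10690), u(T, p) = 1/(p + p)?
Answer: 10407537884146/445 ≈ 2.3388e+10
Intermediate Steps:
u(T, p) = 1/(2*p)
g = 0 (g = 0*(-10690) = 0)
N = -31641 (N = 199*(-159) = -31641)
(u(-122, 445) - 455830)*((g - 19667) + N) = ((½)/445 - 455830)*((0 - 19667) - 31641) = ((½)*(1/445) - 455830)*(-19667 - 31641) = (1/890 - 455830)*(-51308) = -405688699/890*(-51308) = 10407537884146/445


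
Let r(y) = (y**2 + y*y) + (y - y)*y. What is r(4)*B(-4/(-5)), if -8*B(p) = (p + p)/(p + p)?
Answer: -4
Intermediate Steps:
B(p) = -1/8 (B(p) = -(p + p)/(8*(p + p)) = -2*p/(8*(2*p)) = -2*p*1/(2*p)/8 = -1/8*1 = -1/8)
r(y) = 2*y**2 (r(y) = (y**2 + y**2) + 0*y = 2*y**2 + 0 = 2*y**2)
r(4)*B(-4/(-5)) = (2*4**2)*(-1/8) = (2*16)*(-1/8) = 32*(-1/8) = -4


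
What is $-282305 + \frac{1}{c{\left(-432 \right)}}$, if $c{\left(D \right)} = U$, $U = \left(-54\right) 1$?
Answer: $- \frac{15244471}{54} \approx -2.8231 \cdot 10^{5}$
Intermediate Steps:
$U = -54$
$c{\left(D \right)} = -54$
$-282305 + \frac{1}{c{\left(-432 \right)}} = -282305 + \frac{1}{-54} = -282305 - \frac{1}{54} = - \frac{15244471}{54}$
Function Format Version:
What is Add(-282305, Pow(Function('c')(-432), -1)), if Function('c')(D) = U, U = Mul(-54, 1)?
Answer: Rational(-15244471, 54) ≈ -2.8231e+5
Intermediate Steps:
U = -54
Function('c')(D) = -54
Add(-282305, Pow(Function('c')(-432), -1)) = Add(-282305, Pow(-54, -1)) = Add(-282305, Rational(-1, 54)) = Rational(-15244471, 54)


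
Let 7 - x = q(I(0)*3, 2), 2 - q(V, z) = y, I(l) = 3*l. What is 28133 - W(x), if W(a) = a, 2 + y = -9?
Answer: 28139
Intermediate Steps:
y = -11 (y = -2 - 9 = -11)
q(V, z) = 13 (q(V, z) = 2 - 1*(-11) = 2 + 11 = 13)
x = -6 (x = 7 - 1*13 = 7 - 13 = -6)
28133 - W(x) = 28133 - 1*(-6) = 28133 + 6 = 28139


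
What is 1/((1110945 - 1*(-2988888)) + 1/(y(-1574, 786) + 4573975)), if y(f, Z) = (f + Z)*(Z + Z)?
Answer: 3335239/13673922915088 ≈ 2.4391e-7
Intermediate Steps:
y(f, Z) = 2*Z*(Z + f) (y(f, Z) = (Z + f)*(2*Z) = 2*Z*(Z + f))
1/((1110945 - 1*(-2988888)) + 1/(y(-1574, 786) + 4573975)) = 1/((1110945 - 1*(-2988888)) + 1/(2*786*(786 - 1574) + 4573975)) = 1/((1110945 + 2988888) + 1/(2*786*(-788) + 4573975)) = 1/(4099833 + 1/(-1238736 + 4573975)) = 1/(4099833 + 1/3335239) = 1/(13673922915088/3335239) = 3335239/13673922915088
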